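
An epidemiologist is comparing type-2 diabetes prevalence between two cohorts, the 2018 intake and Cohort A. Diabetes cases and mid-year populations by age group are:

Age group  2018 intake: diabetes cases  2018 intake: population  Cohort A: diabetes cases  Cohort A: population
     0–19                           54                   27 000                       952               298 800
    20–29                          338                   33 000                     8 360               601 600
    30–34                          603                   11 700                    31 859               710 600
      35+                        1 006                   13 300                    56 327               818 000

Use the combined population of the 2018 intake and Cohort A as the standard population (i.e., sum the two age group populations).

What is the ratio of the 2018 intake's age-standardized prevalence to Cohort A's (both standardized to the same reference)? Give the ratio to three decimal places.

Age-specific rates per 1 000 for the 2018 intake: 2.000, 10.242, 51.538, 75.639.
For Cohort A: 3.186, 13.896, 44.834, 68.859.
Combined standard total = 2 514 000; weights = 0.1296, 0.2524, 0.2873, 0.3307.
The 2018 intake: 0.1296×2.000 + 0.2524×10.242 + 0.2873×51.538 + 0.3307×75.639 = 42.6637 per 1 000.
Cohort A: 0.1296×3.186 + 0.2524×13.896 + 0.2873×44.834 + 0.3307×68.859 = 39.5716 per 1 000.
Ratio = 42.6637 ÷ 39.5716 = 1.07814.

1.078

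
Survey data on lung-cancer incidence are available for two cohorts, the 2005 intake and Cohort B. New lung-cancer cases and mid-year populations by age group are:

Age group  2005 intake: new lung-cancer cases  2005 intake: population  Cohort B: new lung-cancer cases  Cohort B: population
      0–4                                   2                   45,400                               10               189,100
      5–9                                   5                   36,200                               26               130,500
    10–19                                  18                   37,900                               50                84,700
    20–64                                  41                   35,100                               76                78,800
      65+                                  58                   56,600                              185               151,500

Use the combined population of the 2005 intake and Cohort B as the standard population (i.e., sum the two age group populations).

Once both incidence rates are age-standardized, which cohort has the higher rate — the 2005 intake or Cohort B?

Cohort B

Age-specific rates per 100,000 for the 2005 intake: 4.41, 13.81, 47.49, 116.81, 102.47.
For Cohort B: 5.29, 19.92, 59.03, 96.45, 122.11.
Combined standard total = 845,800; weights = 0.2773, 0.1971, 0.1450, 0.1347, 0.2460.
The 2005 intake: 0.2773×4.41 + 0.1971×13.81 + 0.1450×47.49 + 0.1347×116.81 + 0.2460×102.47 = 51.7705 per 100,000.
Cohort B: 0.2773×5.29 + 0.1971×19.92 + 0.1450×59.03 + 0.1347×96.45 + 0.2460×122.11 = 56.9821 per 100,000.
The crude rates (58.71 vs 54.68) would put the 2005 intake higher, but that reflects its age composition; once standardized to a common age structure, Cohort B has the higher underlying rate.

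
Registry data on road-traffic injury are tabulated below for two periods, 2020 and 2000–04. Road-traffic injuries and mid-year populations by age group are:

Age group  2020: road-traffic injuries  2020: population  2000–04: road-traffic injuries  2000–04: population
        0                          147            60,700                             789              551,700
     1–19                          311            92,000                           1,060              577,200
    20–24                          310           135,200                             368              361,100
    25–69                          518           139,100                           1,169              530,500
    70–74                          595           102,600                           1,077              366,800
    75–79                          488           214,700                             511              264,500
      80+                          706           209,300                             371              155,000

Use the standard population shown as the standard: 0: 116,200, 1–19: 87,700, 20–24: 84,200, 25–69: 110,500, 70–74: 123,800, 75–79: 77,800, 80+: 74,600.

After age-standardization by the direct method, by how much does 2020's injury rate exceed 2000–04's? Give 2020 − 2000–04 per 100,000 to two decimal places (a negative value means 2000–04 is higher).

145.22

Age-specific rates per 100,000 for 2020: 242.17, 338.04, 229.29, 372.39, 579.92, 227.29, 337.31.
For 2000–04: 143.01, 183.65, 101.91, 220.36, 293.62, 193.19, 239.35.
Standard total = 674,800; weights = 0.1722, 0.1300, 0.1248, 0.1638, 0.1835, 0.1153, 0.1106.
2020: 0.1722×242.17 + 0.1300×338.04 + 0.1248×229.29 + 0.1638×372.39 + 0.1835×579.92 + 0.1153×227.29 + 0.1106×337.31 = 345.1161 per 100,000.
2000–04: 0.1722×143.01 + 0.1300×183.65 + 0.1248×101.91 + 0.1638×220.36 + 0.1835×293.62 + 0.1153×193.19 + 0.1106×239.35 = 199.8975 per 100,000.
Difference = 345.1161 − 199.8975 = 145.2186.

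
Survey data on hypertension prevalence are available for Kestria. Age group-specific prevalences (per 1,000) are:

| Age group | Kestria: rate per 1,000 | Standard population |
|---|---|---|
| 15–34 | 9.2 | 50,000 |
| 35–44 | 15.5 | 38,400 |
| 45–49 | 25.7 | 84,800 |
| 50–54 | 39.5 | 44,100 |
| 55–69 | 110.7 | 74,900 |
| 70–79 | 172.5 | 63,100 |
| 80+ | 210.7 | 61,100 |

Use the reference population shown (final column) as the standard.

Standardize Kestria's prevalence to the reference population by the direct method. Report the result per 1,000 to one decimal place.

88.9

Standard total = 416,400; weights = 0.1201, 0.0922, 0.2037, 0.1059, 0.1799, 0.1515, 0.1467.
Standardized rate: 0.1201×9.2 + 0.0922×15.5 + 0.2037×25.7 + 0.1059×39.5 + 0.1799×110.7 + 0.1515×172.5 + 0.1467×210.7 = 88.9204 per 1,000.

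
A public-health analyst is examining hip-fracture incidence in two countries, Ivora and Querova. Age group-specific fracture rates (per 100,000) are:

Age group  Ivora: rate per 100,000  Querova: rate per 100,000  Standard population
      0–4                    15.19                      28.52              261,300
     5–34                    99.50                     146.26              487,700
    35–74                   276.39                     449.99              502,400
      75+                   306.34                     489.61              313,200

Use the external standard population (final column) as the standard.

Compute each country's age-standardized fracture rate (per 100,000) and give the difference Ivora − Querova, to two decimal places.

-109.23

Standard total = 1,564,600; weights = 0.1670, 0.3117, 0.3211, 0.2002.
Ivora: 0.1670×15.19 + 0.3117×99.50 + 0.3211×276.39 + 0.2002×306.34 = 183.6248 per 100,000.
Querova: 0.1670×28.52 + 0.3117×146.26 + 0.3211×449.99 + 0.2002×489.61 = 292.8570 per 100,000.
Difference = 183.6248 − 292.8570 = -109.2323.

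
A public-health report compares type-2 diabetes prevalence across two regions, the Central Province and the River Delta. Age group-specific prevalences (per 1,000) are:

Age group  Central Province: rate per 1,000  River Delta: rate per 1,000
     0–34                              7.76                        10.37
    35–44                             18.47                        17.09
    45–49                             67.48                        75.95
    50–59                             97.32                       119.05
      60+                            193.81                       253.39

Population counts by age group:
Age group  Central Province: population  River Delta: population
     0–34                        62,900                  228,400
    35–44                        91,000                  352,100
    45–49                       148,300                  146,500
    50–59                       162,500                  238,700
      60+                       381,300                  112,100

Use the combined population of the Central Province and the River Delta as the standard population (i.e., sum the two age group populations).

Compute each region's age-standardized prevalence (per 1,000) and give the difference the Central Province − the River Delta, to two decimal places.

Combined standard total = 1,923,800; weights = 0.1514, 0.2303, 0.1532, 0.2085, 0.2565.
The Central Province: 0.1514×7.76 + 0.2303×18.47 + 0.1532×67.48 + 0.2085×97.32 + 0.2565×193.81 = 85.7721 per 1,000.
The River Delta: 0.1514×10.37 + 0.2303×17.09 + 0.1532×75.95 + 0.2085×119.05 + 0.2565×253.39 = 106.9596 per 1,000.
Difference = 85.7721 − 106.9596 = -21.1876.

-21.19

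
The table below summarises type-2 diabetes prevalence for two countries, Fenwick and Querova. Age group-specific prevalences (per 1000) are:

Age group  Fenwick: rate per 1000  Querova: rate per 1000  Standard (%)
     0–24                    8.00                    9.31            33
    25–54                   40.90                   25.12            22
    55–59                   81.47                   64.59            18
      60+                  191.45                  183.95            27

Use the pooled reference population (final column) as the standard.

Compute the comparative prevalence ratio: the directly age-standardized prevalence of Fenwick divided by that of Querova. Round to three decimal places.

1.116

Standard weights: 0.33, 0.22, 0.18, 0.27.
Fenwick: 0.3300×8.00 + 0.2200×40.90 + 0.1800×81.47 + 0.2700×191.45 = 77.9941 per 1000.
Querova: 0.3300×9.31 + 0.2200×25.12 + 0.1800×64.59 + 0.2700×183.95 = 69.8914 per 1000.
Ratio = 77.9941 ÷ 69.8914 = 1.11593.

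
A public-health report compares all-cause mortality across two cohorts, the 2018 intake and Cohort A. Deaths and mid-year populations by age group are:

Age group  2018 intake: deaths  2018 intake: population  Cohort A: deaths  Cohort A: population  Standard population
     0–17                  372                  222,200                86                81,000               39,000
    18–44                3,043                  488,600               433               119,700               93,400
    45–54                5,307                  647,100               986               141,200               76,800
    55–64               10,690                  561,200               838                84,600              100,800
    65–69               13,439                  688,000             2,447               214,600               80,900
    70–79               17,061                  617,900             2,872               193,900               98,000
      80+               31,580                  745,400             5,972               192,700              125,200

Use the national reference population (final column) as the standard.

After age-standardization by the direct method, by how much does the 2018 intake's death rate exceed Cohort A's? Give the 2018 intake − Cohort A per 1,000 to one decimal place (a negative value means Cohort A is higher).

Age-specific rates per 1,000 for the 2018 intake: 1.674, 6.228, 8.201, 19.048, 19.533, 27.611, 42.367.
For Cohort A: 1.062, 3.617, 6.983, 9.905, 11.403, 14.812, 30.991.
Standard total = 614,100; weights = 0.0635, 0.1521, 0.1251, 0.1641, 0.1317, 0.1596, 0.2039.
The 2018 intake: 0.0635×1.674 + 0.1521×6.228 + 0.1251×8.201 + 0.1641×19.048 + 0.1317×19.533 + 0.1596×27.611 + 0.2039×42.367 = 20.8229 per 1,000.
Cohort A: 0.0635×1.062 + 0.1521×3.617 + 0.1251×6.983 + 0.1641×9.905 + 0.1317×11.403 + 0.1596×14.812 + 0.2039×30.991 = 13.3010 per 1,000.
Difference = 20.8229 − 13.3010 = 7.5219.

7.5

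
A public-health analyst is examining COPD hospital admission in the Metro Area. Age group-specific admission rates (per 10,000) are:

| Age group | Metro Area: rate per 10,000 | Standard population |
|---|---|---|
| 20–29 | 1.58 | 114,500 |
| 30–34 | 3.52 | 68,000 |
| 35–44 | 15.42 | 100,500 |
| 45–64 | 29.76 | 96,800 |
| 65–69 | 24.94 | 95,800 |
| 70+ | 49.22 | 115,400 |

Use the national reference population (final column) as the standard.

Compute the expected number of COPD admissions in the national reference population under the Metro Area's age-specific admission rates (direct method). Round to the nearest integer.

1292

Expected COPD admissions = Σ (standard pop × age-specific rate ÷ 10,000)
= 114,500×1.58/10,000 + 68,000×3.52/10,000 + 100,500×15.42/10,000 + 96,800×29.76/10,000 + 95,800×24.94/10,000 + 115,400×49.22/10,000
= 18.09 + 23.94 + 154.97 + 288.08 + 238.93 + 568.00 = 1292.00.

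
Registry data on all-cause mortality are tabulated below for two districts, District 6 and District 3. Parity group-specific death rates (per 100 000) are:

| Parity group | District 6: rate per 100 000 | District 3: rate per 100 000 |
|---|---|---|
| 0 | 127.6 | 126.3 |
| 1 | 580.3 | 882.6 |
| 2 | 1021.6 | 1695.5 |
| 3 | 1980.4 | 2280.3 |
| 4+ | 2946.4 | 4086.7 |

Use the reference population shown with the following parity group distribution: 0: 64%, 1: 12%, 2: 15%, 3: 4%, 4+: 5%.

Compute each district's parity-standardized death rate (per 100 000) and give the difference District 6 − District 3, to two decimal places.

Standard weights: 0.64, 0.12, 0.15, 0.04, 0.05.
District 6: 0.6400×127.6 + 0.1200×580.3 + 0.1500×1021.6 + 0.0400×1980.4 + 0.0500×2946.4 = 531.0760 per 100 000.
District 3: 0.6400×126.3 + 0.1200×882.6 + 0.1500×1695.5 + 0.0400×2280.3 + 0.0500×4086.7 = 736.6160 per 100 000.
Difference = 531.0760 − 736.6160 = -205.5400.

-205.54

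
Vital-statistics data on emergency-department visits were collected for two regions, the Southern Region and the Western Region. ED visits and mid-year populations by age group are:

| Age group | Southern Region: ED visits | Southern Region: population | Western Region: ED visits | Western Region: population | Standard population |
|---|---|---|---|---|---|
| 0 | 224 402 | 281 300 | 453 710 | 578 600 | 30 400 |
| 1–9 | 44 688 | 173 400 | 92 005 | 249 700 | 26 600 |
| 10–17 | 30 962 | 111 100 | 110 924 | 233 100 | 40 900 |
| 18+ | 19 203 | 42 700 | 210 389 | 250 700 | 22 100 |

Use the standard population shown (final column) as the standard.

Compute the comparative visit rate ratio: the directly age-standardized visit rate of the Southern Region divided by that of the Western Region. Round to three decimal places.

Age-specific rates per 1 000 for the Southern Region: 797.732, 257.716, 278.686, 449.719.
For the Western Region: 784.151, 368.462, 475.864, 839.206.
Standard total = 120 000; weights = 0.2533, 0.2217, 0.3408, 0.1842.
The Southern Region: 0.2533×797.732 + 0.2217×257.716 + 0.3408×278.686 + 0.1842×449.719 = 437.0279 per 1 000.
The Western Region: 0.2533×784.151 + 0.2217×368.462 + 0.3408×475.864 + 0.1842×839.206 = 597.0717 per 1 000.
Ratio = 437.0279 ÷ 597.0717 = 0.73195.

0.732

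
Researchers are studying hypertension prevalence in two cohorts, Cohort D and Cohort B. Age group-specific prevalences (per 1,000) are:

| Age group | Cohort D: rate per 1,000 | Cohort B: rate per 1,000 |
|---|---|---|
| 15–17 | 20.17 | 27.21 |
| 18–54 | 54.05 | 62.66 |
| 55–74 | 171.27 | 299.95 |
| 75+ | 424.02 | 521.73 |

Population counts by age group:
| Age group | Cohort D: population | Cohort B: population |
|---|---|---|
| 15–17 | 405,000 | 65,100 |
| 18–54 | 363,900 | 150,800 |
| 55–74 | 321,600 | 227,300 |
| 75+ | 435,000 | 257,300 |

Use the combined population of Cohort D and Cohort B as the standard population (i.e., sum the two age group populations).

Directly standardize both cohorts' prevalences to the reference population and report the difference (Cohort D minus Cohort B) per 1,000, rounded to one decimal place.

Combined standard total = 2,226,000; weights = 0.2112, 0.2312, 0.2466, 0.3110.
Cohort D: 0.2112×20.17 + 0.2312×54.05 + 0.2466×171.27 + 0.3110×424.02 = 190.8628 per 1,000.
Cohort B: 0.2112×27.21 + 0.2312×62.66 + 0.2466×299.95 + 0.3110×521.73 = 256.4595 per 1,000.
Difference = 190.8628 − 256.4595 = -65.5967.

-65.6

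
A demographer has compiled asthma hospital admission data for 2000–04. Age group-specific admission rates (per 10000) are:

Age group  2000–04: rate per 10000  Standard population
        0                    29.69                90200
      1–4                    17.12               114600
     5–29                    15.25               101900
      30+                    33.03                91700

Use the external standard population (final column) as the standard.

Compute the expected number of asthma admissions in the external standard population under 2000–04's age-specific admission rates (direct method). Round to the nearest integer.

922

Expected asthma admissions = Σ (standard pop × age-specific rate ÷ 10000)
= 90200×29.69/10000 + 114600×17.12/10000 + 101900×15.25/10000 + 91700×33.03/10000
= 267.80 + 196.20 + 155.40 + 302.89 = 922.28.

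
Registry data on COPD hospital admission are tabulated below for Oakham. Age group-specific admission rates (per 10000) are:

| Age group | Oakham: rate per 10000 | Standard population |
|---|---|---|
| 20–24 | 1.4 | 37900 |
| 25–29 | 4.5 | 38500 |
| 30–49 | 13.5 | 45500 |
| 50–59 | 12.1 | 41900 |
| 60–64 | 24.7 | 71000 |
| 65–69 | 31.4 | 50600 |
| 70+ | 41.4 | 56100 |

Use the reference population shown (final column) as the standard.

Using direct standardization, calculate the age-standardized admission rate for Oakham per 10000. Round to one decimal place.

20.5

Standard total = 341500; weights = 0.1110, 0.1127, 0.1332, 0.1227, 0.2079, 0.1482, 0.1643.
Standardized rate: 0.1110×1.4 + 0.1127×4.5 + 0.1332×13.5 + 0.1227×12.1 + 0.2079×24.7 + 0.1482×31.4 + 0.1643×41.4 = 20.5348 per 10000.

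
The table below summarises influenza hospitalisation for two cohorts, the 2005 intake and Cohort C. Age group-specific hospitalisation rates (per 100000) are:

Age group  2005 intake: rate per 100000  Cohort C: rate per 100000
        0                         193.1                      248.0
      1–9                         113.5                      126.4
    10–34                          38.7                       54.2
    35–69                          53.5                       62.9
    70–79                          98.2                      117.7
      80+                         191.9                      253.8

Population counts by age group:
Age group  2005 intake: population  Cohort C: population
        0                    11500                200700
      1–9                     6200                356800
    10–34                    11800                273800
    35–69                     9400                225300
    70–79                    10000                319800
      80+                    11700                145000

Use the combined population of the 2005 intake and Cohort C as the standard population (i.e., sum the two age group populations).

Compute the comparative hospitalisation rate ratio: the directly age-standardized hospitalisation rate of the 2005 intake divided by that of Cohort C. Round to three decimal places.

0.811

Combined standard total = 1582000; weights = 0.1341, 0.2295, 0.1805, 0.1484, 0.2085, 0.0991.
The 2005 intake: 0.1341×193.1 + 0.2295×113.5 + 0.1805×38.7 + 0.1484×53.5 + 0.2085×98.2 + 0.0991×191.9 = 106.3480 per 100000.
Cohort C: 0.1341×248.0 + 0.2295×126.4 + 0.1805×54.2 + 0.1484×62.9 + 0.2085×117.7 + 0.0991×253.8 = 131.0612 per 100000.
Ratio = 106.3480 ÷ 131.0612 = 0.81144.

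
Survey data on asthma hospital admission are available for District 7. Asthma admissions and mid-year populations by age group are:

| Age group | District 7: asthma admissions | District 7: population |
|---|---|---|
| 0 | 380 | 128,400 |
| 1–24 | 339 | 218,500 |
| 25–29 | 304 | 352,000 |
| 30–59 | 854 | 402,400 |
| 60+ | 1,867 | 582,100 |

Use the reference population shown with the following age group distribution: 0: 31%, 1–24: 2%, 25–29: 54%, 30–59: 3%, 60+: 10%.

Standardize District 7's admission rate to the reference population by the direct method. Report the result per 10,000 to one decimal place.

Age-specific rates per 10,000 for District 7: 29.60, 15.51, 8.64, 21.22, 32.07.
Standard weights: 0.31, 0.02, 0.54, 0.03, 0.10.
Standardized rate: 0.3100×29.60 + 0.0200×15.51 + 0.5400×8.64 + 0.0300×21.22 + 0.1000×32.07 = 17.9924 per 10,000.

18.0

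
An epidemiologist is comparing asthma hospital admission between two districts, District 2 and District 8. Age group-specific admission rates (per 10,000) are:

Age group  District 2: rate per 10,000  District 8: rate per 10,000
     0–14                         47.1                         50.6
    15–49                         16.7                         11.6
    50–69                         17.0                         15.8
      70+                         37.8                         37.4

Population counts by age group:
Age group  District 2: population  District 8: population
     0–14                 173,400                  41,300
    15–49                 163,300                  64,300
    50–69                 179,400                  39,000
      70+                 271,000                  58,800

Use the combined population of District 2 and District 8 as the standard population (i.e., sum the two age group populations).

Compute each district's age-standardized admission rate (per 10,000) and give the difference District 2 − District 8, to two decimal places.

Combined standard total = 990,500; weights = 0.2168, 0.2298, 0.2205, 0.3330.
District 2: 0.2168×47.1 + 0.2298×16.7 + 0.2205×17.0 + 0.3330×37.8 = 30.3812 per 10,000.
District 8: 0.2168×50.6 + 0.2298×11.6 + 0.2205×15.8 + 0.3330×37.4 = 29.5701 per 10,000.
Difference = 30.3812 − 29.5701 = 0.8110.

0.81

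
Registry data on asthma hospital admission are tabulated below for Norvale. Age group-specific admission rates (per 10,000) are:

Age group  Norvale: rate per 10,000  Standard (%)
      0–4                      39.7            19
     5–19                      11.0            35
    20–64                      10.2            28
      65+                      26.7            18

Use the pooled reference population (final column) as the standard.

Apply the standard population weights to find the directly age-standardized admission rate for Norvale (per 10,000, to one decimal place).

Standard weights: 0.19, 0.35, 0.28, 0.18.
Standardized rate: 0.1900×39.7 + 0.3500×11.0 + 0.2800×10.2 + 0.1800×26.7 = 19.0550 per 10,000.

19.1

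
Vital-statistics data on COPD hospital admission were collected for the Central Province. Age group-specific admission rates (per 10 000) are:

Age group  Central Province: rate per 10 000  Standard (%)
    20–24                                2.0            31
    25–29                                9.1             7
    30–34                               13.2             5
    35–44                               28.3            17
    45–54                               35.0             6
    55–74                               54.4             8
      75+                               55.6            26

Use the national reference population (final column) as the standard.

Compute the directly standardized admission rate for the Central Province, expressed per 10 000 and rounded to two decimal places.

27.64

Standard weights: 0.31, 0.07, 0.05, 0.17, 0.06, 0.08, 0.26.
Standardized rate: 0.3100×2.0 + 0.0700×9.1 + 0.0500×13.2 + 0.1700×28.3 + 0.0600×35.0 + 0.0800×54.4 + 0.2600×55.6 = 27.6360 per 10 000.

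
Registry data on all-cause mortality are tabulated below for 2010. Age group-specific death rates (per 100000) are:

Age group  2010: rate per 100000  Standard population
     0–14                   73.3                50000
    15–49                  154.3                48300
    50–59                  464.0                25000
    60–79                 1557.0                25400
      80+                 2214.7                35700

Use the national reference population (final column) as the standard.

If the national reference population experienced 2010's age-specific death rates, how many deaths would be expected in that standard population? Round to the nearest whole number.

1413

Expected deaths = Σ (standard pop × age-specific rate ÷ 100000)
= 50000×73.3/100000 + 48300×154.3/100000 + 25000×464.0/100000 + 25400×1557.0/100000 + 35700×2214.7/100000
= 36.65 + 74.53 + 116.00 + 395.48 + 790.65 = 1413.30.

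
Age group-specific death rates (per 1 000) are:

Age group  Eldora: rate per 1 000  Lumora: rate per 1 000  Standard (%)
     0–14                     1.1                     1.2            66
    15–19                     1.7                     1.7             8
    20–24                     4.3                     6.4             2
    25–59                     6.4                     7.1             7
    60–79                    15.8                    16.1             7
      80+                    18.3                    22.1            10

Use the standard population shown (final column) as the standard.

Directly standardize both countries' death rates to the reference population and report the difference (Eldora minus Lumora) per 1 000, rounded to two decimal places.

Standard weights: 0.66, 0.08, 0.02, 0.07, 0.07, 0.10.
Eldora: 0.6600×1.1 + 0.0800×1.7 + 0.0200×4.3 + 0.0700×6.4 + 0.0700×15.8 + 0.1000×18.3 = 4.3320 per 1 000.
Lumora: 0.6600×1.2 + 0.0800×1.7 + 0.0200×6.4 + 0.0700×7.1 + 0.0700×16.1 + 0.1000×22.1 = 4.8900 per 1 000.
Difference = 4.3320 − 4.8900 = -0.5580.

-0.56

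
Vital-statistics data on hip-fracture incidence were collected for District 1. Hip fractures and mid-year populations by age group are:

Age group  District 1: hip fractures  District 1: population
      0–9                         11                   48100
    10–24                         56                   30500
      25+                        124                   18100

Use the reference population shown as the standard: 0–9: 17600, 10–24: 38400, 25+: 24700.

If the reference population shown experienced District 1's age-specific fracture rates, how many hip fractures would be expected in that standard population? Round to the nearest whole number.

244

Age-specific rates per 100000 for District 1: 22.87, 183.61, 685.08.
Expected hip fractures = Σ (standard pop × age-specific rate ÷ 100000)
= 17600×22.87/100000 + 38400×183.61/100000 + 24700×685.08/100000
= 4.02 + 70.50 + 169.22 = 243.75.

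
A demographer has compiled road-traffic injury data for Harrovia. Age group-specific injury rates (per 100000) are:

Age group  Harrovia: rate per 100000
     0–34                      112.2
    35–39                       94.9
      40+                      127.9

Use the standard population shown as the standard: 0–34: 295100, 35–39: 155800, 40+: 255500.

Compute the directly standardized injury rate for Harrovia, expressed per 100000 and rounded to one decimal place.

114.1

Standard total = 706400; weights = 0.4178, 0.2206, 0.3617.
Standardized rate: 0.4178×112.2 + 0.2206×94.9 + 0.3617×127.9 = 114.0630 per 100000.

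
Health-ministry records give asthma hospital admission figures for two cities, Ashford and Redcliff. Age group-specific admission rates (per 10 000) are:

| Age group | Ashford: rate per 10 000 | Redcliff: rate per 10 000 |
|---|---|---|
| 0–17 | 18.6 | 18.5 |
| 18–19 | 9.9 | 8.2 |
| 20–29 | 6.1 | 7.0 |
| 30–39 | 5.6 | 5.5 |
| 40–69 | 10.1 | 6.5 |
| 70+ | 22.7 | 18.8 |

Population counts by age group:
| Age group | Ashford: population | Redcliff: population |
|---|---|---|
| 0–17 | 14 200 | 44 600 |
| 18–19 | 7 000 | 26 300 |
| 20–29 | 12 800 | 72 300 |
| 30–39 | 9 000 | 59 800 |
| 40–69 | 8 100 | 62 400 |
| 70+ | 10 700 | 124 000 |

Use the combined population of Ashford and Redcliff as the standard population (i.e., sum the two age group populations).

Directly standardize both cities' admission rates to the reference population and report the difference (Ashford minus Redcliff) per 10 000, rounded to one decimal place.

1.7

Combined standard total = 451 200; weights = 0.1303, 0.0738, 0.1886, 0.1525, 0.1562, 0.2985.
Ashford: 0.1303×18.6 + 0.0738×9.9 + 0.1886×6.1 + 0.1525×5.6 + 0.1562×10.1 + 0.2985×22.7 = 13.5139 per 10 000.
Redcliff: 0.1303×18.5 + 0.0738×8.2 + 0.1886×7.0 + 0.1525×5.5 + 0.1562×6.5 + 0.2985×18.8 = 11.8031 per 10 000.
Difference = 13.5139 − 11.8031 = 1.7108.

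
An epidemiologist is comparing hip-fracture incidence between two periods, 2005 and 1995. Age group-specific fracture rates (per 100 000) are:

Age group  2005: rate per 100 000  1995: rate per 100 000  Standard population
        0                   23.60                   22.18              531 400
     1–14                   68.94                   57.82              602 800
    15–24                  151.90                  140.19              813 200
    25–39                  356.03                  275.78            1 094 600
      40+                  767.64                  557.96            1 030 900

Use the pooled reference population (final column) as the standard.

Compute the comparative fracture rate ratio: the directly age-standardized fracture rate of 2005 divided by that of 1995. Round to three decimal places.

Standard total = 4 072 900; weights = 0.1305, 0.1480, 0.1997, 0.2688, 0.2531.
2005: 0.1305×23.60 + 0.1480×68.94 + 0.1997×151.90 + 0.2688×356.03 + 0.2531×767.64 = 333.5937 per 100 000.
1995: 0.1305×22.18 + 0.1480×57.82 + 0.1997×140.19 + 0.2688×275.78 + 0.2531×557.96 = 254.7847 per 100 000.
Ratio = 333.5937 ÷ 254.7847 = 1.30932.

1.309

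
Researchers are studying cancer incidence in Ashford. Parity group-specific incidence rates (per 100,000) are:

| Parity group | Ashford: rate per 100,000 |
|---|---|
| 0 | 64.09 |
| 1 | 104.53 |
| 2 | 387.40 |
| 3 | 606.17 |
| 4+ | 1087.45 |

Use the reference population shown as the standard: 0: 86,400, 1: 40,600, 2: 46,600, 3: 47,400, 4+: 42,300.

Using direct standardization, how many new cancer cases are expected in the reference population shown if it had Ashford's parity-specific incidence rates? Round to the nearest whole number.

1026

Expected new cancer cases = Σ (standard pop × parity-specific rate ÷ 100,000)
= 86,400×64.09/100,000 + 40,600×104.53/100,000 + 46,600×387.40/100,000 + 47,400×606.17/100,000 + 42,300×1087.45/100,000
= 55.37 + 42.44 + 180.53 + 287.32 + 459.99 = 1025.66.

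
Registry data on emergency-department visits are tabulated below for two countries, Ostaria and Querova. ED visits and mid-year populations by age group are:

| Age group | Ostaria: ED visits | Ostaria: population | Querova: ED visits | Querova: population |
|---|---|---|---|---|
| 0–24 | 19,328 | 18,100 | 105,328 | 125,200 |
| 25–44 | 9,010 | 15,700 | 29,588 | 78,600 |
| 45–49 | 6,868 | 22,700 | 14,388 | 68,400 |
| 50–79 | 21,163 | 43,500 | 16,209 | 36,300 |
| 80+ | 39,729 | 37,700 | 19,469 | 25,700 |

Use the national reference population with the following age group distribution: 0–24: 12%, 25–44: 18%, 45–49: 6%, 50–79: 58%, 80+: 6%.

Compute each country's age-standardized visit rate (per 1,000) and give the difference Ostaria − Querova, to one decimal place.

Age-specific rates per 1,000 for Ostaria: 1067.845, 573.885, 302.555, 486.506, 1053.820.
For Querova: 841.278, 376.438, 210.351, 446.529, 757.549.
Standard weights: 0.12, 0.18, 0.06, 0.58, 0.06.
Ostaria: 0.1200×1067.845 + 0.1800×573.885 + 0.0600×302.555 + 0.5800×486.506 + 0.0600×1053.820 = 594.9966 per 1,000.
Querova: 0.1200×841.278 + 0.1800×376.438 + 0.0600×210.351 + 0.5800×446.529 + 0.0600×757.549 = 485.7729 per 1,000.
Difference = 594.9966 − 485.7729 = 109.2237.

109.2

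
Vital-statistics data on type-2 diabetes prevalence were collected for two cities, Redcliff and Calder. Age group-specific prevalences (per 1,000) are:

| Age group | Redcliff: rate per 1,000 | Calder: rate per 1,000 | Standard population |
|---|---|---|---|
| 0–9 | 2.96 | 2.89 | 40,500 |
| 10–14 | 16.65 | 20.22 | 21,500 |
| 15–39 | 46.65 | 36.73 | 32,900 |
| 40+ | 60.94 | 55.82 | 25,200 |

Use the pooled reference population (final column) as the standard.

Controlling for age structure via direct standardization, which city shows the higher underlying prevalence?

Standard total = 120,100; weights = 0.3372, 0.1790, 0.2739, 0.2098.
Redcliff: 0.3372×2.96 + 0.1790×16.65 + 0.2739×46.65 + 0.2098×60.94 = 29.5448 per 1,000.
Calder: 0.3372×2.89 + 0.1790×20.22 + 0.2739×36.73 + 0.2098×55.82 = 26.3685 per 1,000.

Redcliff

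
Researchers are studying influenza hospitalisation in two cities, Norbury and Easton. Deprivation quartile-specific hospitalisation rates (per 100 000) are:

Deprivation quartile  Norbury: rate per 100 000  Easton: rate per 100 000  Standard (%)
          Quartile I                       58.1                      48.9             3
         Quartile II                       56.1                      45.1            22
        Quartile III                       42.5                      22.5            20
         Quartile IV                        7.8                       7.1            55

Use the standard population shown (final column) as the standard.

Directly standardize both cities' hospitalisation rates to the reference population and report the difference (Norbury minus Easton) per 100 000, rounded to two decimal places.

7.08

Standard weights: 0.03, 0.22, 0.20, 0.55.
Norbury: 0.0300×58.1 + 0.2200×56.1 + 0.2000×42.5 + 0.5500×7.8 = 26.8750 per 100 000.
Easton: 0.0300×48.9 + 0.2200×45.1 + 0.2000×22.5 + 0.5500×7.1 = 19.7940 per 100 000.
Difference = 26.8750 − 19.7940 = 7.0810.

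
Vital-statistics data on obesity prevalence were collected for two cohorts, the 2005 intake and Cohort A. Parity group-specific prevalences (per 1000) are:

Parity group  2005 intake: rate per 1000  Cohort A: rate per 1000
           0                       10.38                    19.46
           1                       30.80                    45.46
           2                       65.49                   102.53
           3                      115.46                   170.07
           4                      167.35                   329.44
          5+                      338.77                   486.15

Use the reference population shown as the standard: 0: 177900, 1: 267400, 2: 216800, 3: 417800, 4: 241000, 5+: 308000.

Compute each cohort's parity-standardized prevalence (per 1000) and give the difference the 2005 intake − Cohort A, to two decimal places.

-74.18

Standard total = 1628900; weights = 0.1092, 0.1642, 0.1331, 0.2565, 0.1480, 0.1891.
The 2005 intake: 0.1092×10.38 + 0.1642×30.80 + 0.1331×65.49 + 0.2565×115.46 + 0.1480×167.35 + 0.1891×338.77 = 133.3369 per 1000.
Cohort A: 0.1092×19.46 + 0.1642×45.46 + 0.1331×102.53 + 0.2565×170.07 + 0.1480×329.44 + 0.1891×486.15 = 207.5210 per 1000.
Difference = 133.3369 − 207.5210 = -74.1841.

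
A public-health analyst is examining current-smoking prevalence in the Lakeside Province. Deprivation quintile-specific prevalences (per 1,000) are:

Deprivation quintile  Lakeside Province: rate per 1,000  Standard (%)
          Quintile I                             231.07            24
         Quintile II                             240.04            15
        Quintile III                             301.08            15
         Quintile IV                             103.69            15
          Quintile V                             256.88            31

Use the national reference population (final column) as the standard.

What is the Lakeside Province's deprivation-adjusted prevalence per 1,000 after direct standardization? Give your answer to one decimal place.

231.8

Standard weights: 0.24, 0.15, 0.15, 0.15, 0.31.
Standardized rate: 0.2400×231.07 + 0.1500×240.04 + 0.1500×301.08 + 0.1500×103.69 + 0.3100×256.88 = 231.8111 per 1,000.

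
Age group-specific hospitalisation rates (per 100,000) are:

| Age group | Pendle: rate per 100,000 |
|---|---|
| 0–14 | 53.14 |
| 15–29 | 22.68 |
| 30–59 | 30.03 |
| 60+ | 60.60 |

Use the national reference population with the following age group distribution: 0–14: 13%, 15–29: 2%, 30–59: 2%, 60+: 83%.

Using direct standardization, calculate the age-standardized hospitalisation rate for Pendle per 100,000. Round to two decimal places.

Standard weights: 0.13, 0.02, 0.02, 0.83.
Standardized rate: 0.1300×53.14 + 0.0200×22.68 + 0.0200×30.03 + 0.8300×60.60 = 58.2604 per 100,000.

58.26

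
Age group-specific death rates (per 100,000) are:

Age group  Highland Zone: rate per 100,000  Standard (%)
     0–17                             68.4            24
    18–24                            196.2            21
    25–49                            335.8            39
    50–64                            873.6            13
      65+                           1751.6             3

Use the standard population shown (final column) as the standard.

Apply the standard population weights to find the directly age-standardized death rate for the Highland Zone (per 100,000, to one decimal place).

354.7

Standard weights: 0.24, 0.21, 0.39, 0.13, 0.03.
Standardized rate: 0.2400×68.4 + 0.2100×196.2 + 0.3900×335.8 + 0.1300×873.6 + 0.0300×1751.6 = 354.6960 per 100,000.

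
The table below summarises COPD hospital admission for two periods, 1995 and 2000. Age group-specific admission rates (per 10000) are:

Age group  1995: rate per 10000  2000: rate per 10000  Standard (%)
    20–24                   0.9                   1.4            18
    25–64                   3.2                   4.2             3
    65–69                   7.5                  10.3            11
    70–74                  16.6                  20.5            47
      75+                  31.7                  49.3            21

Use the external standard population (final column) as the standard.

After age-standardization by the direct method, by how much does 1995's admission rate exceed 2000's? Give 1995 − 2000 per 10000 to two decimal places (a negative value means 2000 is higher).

Standard weights: 0.18, 0.03, 0.11, 0.47, 0.21.
1995: 0.1800×0.9 + 0.0300×3.2 + 0.1100×7.5 + 0.4700×16.6 + 0.2100×31.7 = 15.5420 per 10000.
2000: 0.1800×1.4 + 0.0300×4.2 + 0.1100×10.3 + 0.4700×20.5 + 0.2100×49.3 = 21.4990 per 10000.
Difference = 15.5420 − 21.4990 = -5.9570.

-5.96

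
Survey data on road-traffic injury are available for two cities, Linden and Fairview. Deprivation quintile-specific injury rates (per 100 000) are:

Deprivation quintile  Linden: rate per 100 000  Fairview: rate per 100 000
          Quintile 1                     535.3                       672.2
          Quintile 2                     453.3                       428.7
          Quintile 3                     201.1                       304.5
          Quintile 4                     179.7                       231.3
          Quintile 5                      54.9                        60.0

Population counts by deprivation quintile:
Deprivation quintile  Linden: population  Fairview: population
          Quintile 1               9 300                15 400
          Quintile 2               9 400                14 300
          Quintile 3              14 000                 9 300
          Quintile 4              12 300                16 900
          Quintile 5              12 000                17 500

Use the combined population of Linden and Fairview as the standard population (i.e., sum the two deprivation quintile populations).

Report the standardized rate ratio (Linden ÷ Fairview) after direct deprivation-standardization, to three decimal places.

Combined standard total = 130 400; weights = 0.1894, 0.1817, 0.1787, 0.2239, 0.2262.
Linden: 0.1894×535.3 + 0.1817×453.3 + 0.1787×201.1 + 0.2239×179.7 + 0.2262×54.9 = 272.3738 per 100 000.
Fairview: 0.1894×672.2 + 0.1817×428.7 + 0.1787×304.5 + 0.2239×231.3 + 0.2262×60.0 = 325.0179 per 100 000.
Ratio = 272.3738 ÷ 325.0179 = 0.83803.

0.838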